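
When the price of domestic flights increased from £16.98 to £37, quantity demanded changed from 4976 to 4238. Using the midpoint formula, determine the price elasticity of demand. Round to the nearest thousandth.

%ΔQ = (4238 − 4976)/[(4976 + 4238)/2] = -738/4607 ≈ -0.1602.
%Δp = (37 − 16.98)/[(16.98 + 37)/2] = 20.02/26.99 ≈ 0.7418.
Arc elasticity E = %ΔQ/%Δp ≈ -0.1602/0.7418 ≈ -0.216.
|E| < 1: demand is inelastic over this range.

-0.216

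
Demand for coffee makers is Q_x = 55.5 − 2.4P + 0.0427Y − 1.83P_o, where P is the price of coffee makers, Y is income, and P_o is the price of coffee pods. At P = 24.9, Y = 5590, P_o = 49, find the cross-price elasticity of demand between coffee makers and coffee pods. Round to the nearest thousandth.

Evaluating quantity at (P, Y, P_o) gives Q_x = 55.5 − 2.4(24.9) + 0.0427(5590) − 1.83(49) = 55.5 − 59.76 + 238.693 − 89.67 = 144.763.
∂Q_x/∂P_o = −1.83, so E_xy = -1.83·(49/144.763) ≈ -0.619.
E_xy < 0: the goods are complements.

-0.619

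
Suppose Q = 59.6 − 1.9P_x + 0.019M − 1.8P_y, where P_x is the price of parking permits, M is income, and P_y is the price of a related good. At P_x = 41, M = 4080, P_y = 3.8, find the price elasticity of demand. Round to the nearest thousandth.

-1.487

At the given point, Q = 59.6 − 1.9(41) + 0.019(4080) − 1.8(3.8) = 59.6 − 77.9 + 77.52 − 6.84 = 52.38.
∂Q/∂P_x = −1.9, so E_p = (−1.9)·(41/52.38) ≈ -1.487.
|E_p| > 1: demand is elastic.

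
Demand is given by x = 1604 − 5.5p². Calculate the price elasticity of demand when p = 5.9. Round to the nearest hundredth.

-0.27

At p = 5.9, x = 1412.545.
dx/dp = −2·5.5·p = −64.9.
Point elasticity E = (dx/dp)·(p/x) = -64.9 × 5.9/1412.545 ≈ -0.27.
|E| < 1, so demand is inelastic at this price.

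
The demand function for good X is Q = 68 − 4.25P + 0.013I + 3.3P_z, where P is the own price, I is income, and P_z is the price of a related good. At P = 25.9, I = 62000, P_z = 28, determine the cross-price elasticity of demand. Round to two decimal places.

0.11

Substituting, Q = 68 − 4.25(25.9) + 0.013(62000) + 3.3(28) = 68 − 110.075 + 806 + 92.4 = 856.325.
∂Q/∂P_z = +3.3, so E_xy = 3.3·(28/856.325) ≈ 0.11.
E_xy > 0: the goods are substitutes.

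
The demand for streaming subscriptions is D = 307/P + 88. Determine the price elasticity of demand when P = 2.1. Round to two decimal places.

At P = 2.1, D = 234.1905.
dD/dP = −307/P² = −69.6145.
Point elasticity E = (dD/dP)·(P/D) = -69.6145 × 2.1/234.1905 ≈ -0.62.
|E| < 1, so demand is inelastic at this price.

-0.62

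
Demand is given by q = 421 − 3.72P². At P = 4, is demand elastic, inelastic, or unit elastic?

At P = 4, q = 361.48.
dq/dP = −2·3.72·P = −29.76.
Point elasticity E = (dq/dP)·(P/q) = -29.76 × 4/361.48 ≈ -0.329.
|E| ≈ 0.329 < 1, so demand is inelastic.

inelastic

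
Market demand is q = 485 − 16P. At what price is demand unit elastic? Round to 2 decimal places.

15.16

For linear demand q = a − bP, E = −bP/(a − bP). |E| = 1 ⇒ bP = a − bP ⇒ P = a/(2b).
P = 485/(2·16) ≈ 15.16.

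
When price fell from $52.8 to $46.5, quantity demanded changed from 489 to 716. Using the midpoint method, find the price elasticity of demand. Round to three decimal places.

-2.969

%ΔQ = (716 − 489)/[(489 + 716)/2] = 227/602.5 ≈ 0.3768.
%ΔP = (46.5 − 52.8)/[(52.8 + 46.5)/2] = -6.3/49.65 ≈ -0.1269.
Arc elasticity E = %ΔQ/%ΔP ≈ 0.3768/-0.1269 ≈ -2.969.
|E| > 1: demand is elastic over this range.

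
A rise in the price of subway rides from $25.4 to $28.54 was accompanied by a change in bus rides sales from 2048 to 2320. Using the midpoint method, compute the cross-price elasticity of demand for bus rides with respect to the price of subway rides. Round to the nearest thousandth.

%ΔQ_x = (2320 − 2048)/[(2048+2320)/2] = 272/2184 ≈ 0.1245.
%ΔP_y = (28.54 − 25.4)/[(25.4+28.54)/2] ≈ 0.1164.
E_xy = 0.1245/0.1164 ≈ 1.070.
E_xy > 0, so bus rides and subway rides are substitutes.

1.070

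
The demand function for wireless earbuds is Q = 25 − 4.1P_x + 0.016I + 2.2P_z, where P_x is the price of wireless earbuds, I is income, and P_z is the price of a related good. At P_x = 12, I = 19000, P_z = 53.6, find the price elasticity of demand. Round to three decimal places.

-0.124

Q = 25 − 4.1(12) + 0.016(19000) + 2.2(53.6) = 25 − 49.2 + 304 + 117.92 = 397.72.
∂Q/∂P_x = −4.1, so E_p = (−4.1)·(12/397.72) ≈ -0.124.
|E_p| < 1: demand is inelastic.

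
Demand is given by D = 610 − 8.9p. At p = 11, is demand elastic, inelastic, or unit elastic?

inelastic

At p = 11, D = 512.1.
dD/dp = −8.9.
Point elasticity E = (dD/dp)·(p/D) = -8.9 × 11/512.1 ≈ -0.191.
|E| ≈ 0.191 < 1, so demand is inelastic.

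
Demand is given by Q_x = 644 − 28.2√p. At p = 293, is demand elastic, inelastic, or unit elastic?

elastic

At p = 293, Q_x = 161.2938.
dQ_x/dp = −28.2/(2√p) = −28.2/(2·17.1172).
Point elasticity E = (dQ_x/dp)·(p/Q_x) = -0.8237 × 293/161.2938 ≈ -1.496.
|E| ≈ 1.496 > 1, so demand is elastic.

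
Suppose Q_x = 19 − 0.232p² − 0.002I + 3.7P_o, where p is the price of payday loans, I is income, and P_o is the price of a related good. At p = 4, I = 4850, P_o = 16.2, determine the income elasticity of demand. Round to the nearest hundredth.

Substituting, Q_x = 19 − 0.232(4)² − 0.002(4850) + 3.7(16.2) = 19 − 3.712 − 9.7 + 59.94 = 65.528.
∂Q_x/∂I = −0.002, so E_I = -0.002·(4850/65.528) ≈ -0.15.
E_I < 0: inferior good.

-0.15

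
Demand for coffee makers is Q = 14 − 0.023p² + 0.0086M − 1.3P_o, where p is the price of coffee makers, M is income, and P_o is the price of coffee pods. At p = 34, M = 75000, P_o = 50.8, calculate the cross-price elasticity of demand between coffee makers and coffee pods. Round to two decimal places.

-0.12

Q = 14 − 0.023(34)² + 0.0086(75000) − 1.3(50.8) = 14 − 26.588 + 645 − 66.04 = 566.372.
∂Q/∂P_o = −1.3, so E_xy = -1.3·(50.8/566.372) ≈ -0.12.
E_xy < 0: the goods are complements.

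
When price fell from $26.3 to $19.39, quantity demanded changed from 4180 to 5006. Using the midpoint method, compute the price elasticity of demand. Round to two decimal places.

%Δq = (5006 − 4180)/[(4180 + 5006)/2] = 826/4593 ≈ 0.1798.
%Δp = (19.39 − 26.3)/[(26.3 + 19.39)/2] = -6.91/22.845 ≈ -0.3025.
Arc elasticity E = %Δq/%Δp ≈ 0.1798/-0.3025 ≈ -0.59.
|E| < 1: demand is inelastic over this range.

-0.59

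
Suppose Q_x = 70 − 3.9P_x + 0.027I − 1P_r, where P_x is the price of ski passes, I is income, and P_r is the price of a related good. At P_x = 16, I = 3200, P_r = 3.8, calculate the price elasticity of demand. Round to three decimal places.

Q_x = 70 − 3.9(16) + 0.027(3200) − 1(3.8) = 70 − 62.4 + 86.4 − 3.8 = 90.2.
∂Q_x/∂P_x = −3.9, so E_p = (−3.9)·(16/90.2) ≈ -0.692.
|E_p| < 1: demand is inelastic.

-0.692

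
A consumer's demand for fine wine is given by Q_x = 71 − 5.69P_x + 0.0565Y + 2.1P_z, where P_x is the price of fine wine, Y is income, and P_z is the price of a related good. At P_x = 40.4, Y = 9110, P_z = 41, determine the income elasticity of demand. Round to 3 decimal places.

At the given point, Q_x = 71 − 5.69(40.4) + 0.0565(9110) + 2.1(41) = 71 − 229.876 + 514.715 + 86.1 = 441.939.
∂Q_x/∂Y = +0.0565, so E_I = 0.0565·(9110/441.939) ≈ 1.165.
E_I > 1: normal good (luxury).

1.165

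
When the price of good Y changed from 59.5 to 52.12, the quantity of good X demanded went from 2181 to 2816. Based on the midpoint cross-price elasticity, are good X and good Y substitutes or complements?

%ΔQ_x = (2816 − 2181)/[(2181+2816)/2] = 635/2498.5 ≈ 0.2542.
%ΔP_y = (52.12 − 59.5)/[(59.5+52.12)/2] ≈ -0.1322.
E_xy = 0.2542/-0.1322 ≈ -1.922.
E_xy < 0, so the goods are complements.

complements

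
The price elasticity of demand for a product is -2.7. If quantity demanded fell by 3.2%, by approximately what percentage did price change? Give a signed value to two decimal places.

1.19

%ΔQ ≈ E × %ΔP ⇒ %ΔP = %ΔQ / E = (-3.2%)/(-2.7) ≈ 1.19%.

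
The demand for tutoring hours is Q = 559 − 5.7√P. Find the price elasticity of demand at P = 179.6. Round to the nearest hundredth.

At P = 179.6, Q = 482.6115.
dQ/dP = −5.7/(2√P) = −5.7/(2·13.4015).
Point elasticity E = (dQ/dP)·(P/Q) = -0.2127 × 179.6/482.6115 ≈ -0.08.
|E| < 1, so demand is inelastic at this price.

-0.08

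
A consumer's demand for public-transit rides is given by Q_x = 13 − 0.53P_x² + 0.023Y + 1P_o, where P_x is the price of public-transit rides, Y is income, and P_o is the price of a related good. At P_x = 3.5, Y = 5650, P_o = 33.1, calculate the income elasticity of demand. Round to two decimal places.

0.77

First evaluate Q_x: 13 − 0.53(3.5)² + 0.023(5650) + 1(33.1) = 13 − 6.4925 + 129.95 + 33.1 = 169.5575.
∂Q_x/∂Y = +0.023, so E_I = 0.023·(5650/169.5575) ≈ 0.77.
E_I ∈ (0,1): normal good (necessity).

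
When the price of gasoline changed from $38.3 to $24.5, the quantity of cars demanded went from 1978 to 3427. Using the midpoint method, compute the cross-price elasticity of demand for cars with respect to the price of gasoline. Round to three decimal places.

%ΔQ_x = (3427 − 1978)/[(1978+3427)/2] = 1449/2702.5 ≈ 0.5362.
%ΔP_y = (24.5 − 38.3)/[(38.3+24.5)/2] ≈ -0.4395.
E_xy = 0.5362/-0.4395 ≈ -1.220.
E_xy < 0, so cars and gasoline are complements.

-1.220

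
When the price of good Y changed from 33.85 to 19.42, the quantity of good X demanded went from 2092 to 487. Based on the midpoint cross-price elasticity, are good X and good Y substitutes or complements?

substitutes

%ΔQ_x = (487 − 2092)/[(2092+487)/2] = -1605/1289.5 ≈ -1.2447.
%ΔP_y = (19.42 − 33.85)/[(33.85+19.42)/2] ≈ -0.5418.
E_xy = -1.2447/-0.5418 ≈ 2.297.
E_xy > 0, so the goods are substitutes.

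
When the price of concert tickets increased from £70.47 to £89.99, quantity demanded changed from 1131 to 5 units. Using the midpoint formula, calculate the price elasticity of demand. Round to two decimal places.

-8.15

%ΔQ = (5 − 1131)/[(1131 + 5)/2] = -1126/568 ≈ -1.9824.
%Δp = (89.99 − 70.47)/[(70.47 + 89.99)/2] = 19.52/80.23 ≈ 0.2433.
Arc elasticity E = %ΔQ/%Δp ≈ -1.9824/0.2433 ≈ -8.15.
|E| > 1: demand is elastic over this range.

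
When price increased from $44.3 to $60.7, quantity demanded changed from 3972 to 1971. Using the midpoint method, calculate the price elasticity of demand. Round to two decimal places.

-2.16

%ΔQ = (1971 − 3972)/[(3972 + 1971)/2] = -2001/2971.5 ≈ -0.6734.
%Δp = (60.7 − 44.3)/[(44.3 + 60.7)/2] = 16.4/52.5 ≈ 0.3124.
Arc elasticity E = %ΔQ/%Δp ≈ -0.6734/0.3124 ≈ -2.16.
|E| > 1: demand is elastic over this range.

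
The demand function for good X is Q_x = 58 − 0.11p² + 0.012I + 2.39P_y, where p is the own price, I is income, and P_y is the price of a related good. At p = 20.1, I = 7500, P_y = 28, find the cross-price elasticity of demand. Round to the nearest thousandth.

First evaluate Q_x: 58 − 0.11(20.1)² + 0.012(7500) + 2.39(28) = 58 − 44.4411 + 90 + 66.92 = 170.4789.
∂Q_x/∂P_y = +2.39, so E_xy = 2.39·(28/170.4789) ≈ 0.393.
E_xy > 0: the goods are substitutes.

0.393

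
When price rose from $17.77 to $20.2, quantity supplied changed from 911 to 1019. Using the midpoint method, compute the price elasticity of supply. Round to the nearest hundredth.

%Δq = (1019 − 911)/[(911 + 1019)/2] = 108/965 ≈ 0.1119.
%Δp = (20.2 − 17.77)/[(17.77 + 20.2)/2] = 2.43/18.985 ≈ 0.1280.
Arc elasticity E = %Δq/%Δp ≈ 0.1119/0.1280 ≈ 0.87.
|E| < 1: supply is inelastic over this range.

0.87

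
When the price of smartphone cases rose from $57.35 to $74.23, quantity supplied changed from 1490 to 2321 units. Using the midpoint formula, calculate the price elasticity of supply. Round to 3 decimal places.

%Δq = (2321 − 1490)/[(1490 + 2321)/2] = 831/1905.5 ≈ 0.4361.
%Δp = (74.23 − 57.35)/[(57.35 + 74.23)/2] = 16.88/65.79 ≈ 0.2566.
Arc elasticity E = %Δq/%Δp ≈ 0.4361/0.2566 ≈ 1.700.
|E| > 1: supply is elastic over this range.

1.700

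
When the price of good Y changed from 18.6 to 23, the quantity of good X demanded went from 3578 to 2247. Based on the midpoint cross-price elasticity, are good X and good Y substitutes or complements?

%ΔQ_x = (2247 − 3578)/[(3578+2247)/2] = -1331/2912.5 ≈ -0.4570.
%ΔP_y = (23 − 18.6)/[(18.6+23)/2] ≈ 0.2115.
E_xy = -0.4570/0.2115 ≈ -2.160.
E_xy < 0, so the goods are complements.

complements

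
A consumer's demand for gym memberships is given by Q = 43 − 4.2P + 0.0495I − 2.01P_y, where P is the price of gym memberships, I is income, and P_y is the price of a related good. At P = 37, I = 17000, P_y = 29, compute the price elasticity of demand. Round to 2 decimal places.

Substituting, Q = 43 − 4.2(37) + 0.0495(17000) − 2.01(29) = 43 − 155.4 + 841.5 − 58.29 = 670.81.
∂Q/∂P = −4.2, so E_p = (−4.2)·(37/670.81) ≈ -0.23.
|E_p| < 1: demand is inelastic.

-0.23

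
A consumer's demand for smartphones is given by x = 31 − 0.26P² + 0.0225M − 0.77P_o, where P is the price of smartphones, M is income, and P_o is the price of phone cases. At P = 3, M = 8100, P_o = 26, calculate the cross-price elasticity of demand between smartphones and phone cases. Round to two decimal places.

x = 31 − 0.26(3)² + 0.0225(8100) − 0.77(26) = 31 − 2.34 + 182.25 − 20.02 = 190.89.
∂x/∂P_o = −0.77, so E_xy = -0.77·(26/190.89) ≈ -0.10.
E_xy < 0: the goods are complements.

-0.10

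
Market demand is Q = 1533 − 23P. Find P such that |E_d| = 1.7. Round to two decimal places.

Set −bP/(a − bP) = −1.7 ⇒ bP = 1.7(a − bP) ⇒ bP(1+1.7) = 1.7·a.
P = 1.7·1533/(23·2.7) ≈ 41.97.

41.97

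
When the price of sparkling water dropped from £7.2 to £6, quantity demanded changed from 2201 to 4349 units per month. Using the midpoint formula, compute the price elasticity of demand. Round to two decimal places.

%ΔQ = (4349 − 2201)/[(2201 + 4349)/2] = 2148/3275 ≈ 0.6559.
%Δp = (6 − 7.2)/[(7.2 + 6)/2] = -1.2/6.6 ≈ -0.1818.
Arc elasticity E = %ΔQ/%Δp ≈ 0.6559/-0.1818 ≈ -3.61.
|E| > 1: demand is elastic over this range.

-3.61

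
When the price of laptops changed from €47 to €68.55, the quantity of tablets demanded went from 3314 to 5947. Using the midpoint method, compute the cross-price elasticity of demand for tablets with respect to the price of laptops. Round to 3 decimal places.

%ΔQ_x = (5947 − 3314)/[(3314+5947)/2] = 2633/4630.5 ≈ 0.5686.
%ΔP_y = (68.55 − 47)/[(47+68.55)/2] ≈ 0.3730.
E_xy = 0.5686/0.3730 ≈ 1.524.
E_xy > 0, so tablets and laptops are substitutes.

1.524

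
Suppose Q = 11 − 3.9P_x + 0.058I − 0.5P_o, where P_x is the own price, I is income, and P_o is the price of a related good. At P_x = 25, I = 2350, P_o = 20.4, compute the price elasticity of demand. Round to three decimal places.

Substituting, Q = 11 − 3.9(25) + 0.058(2350) − 0.5(20.4) = 11 − 97.5 + 136.3 − 10.2 = 39.6.
∂Q/∂P_x = −3.9, so E_p = (−3.9)·(25/39.6) ≈ -2.462.
|E_p| > 1: demand is elastic.

-2.462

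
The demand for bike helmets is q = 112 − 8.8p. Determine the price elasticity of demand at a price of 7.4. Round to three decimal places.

-1.389

At p = 7.4, q = 46.88.
dq/dp = −8.8.
Point elasticity E = (dq/dp)·(p/q) = -8.8 × 7.4/46.88 ≈ -1.389.
|E| > 1, so demand is elastic at this price.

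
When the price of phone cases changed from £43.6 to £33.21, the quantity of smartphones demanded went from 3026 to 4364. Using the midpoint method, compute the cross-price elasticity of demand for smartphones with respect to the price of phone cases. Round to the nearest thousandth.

-1.338

%ΔQ_x = (4364 − 3026)/[(3026+4364)/2] = 1338/3695 ≈ 0.3621.
%ΔP_y = (33.21 − 43.6)/[(43.6+33.21)/2] ≈ -0.2705.
E_xy = 0.3621/-0.2705 ≈ -1.338.
E_xy < 0, so smartphones and phone cases are complements.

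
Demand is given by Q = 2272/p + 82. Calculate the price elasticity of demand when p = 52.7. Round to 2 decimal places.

-0.34

At p = 52.7, Q = 125.112.
dQ/dp = −2272/p² = −0.8181.
Point elasticity E = (dQ/dp)·(p/Q) = -0.8181 × 52.7/125.112 ≈ -0.34.
|E| < 1, so demand is inelastic at this price.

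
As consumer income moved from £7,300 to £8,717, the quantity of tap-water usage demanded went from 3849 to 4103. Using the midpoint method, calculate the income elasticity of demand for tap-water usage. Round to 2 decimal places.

%ΔQ = (4103 − 3849)/[(3849+4103)/2] = 254/3976 ≈ 0.0639.
%ΔM = (8,717 − 7,300)/[(7,300+8,717)/2] = 1417/8008.5 ≈ 0.1769.
E_I = %ΔQ/%ΔM ≈ 0.36.
E_I ∈ (0,1): normal good (necessity).

0.36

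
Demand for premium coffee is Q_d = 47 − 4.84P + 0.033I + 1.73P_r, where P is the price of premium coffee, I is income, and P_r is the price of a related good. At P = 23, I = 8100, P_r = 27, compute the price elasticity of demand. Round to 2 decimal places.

-0.45

Substituting, Q_d = 47 − 4.84(23) + 0.033(8100) + 1.73(27) = 47 − 111.32 + 267.3 + 46.71 = 249.69.
∂Q_d/∂P = −4.84, so E_p = (−4.84)·(23/249.69) ≈ -0.45.
|E_p| < 1: demand is inelastic.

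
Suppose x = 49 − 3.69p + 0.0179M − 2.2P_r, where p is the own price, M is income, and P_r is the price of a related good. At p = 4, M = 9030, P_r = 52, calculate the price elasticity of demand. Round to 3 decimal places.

-0.181

First evaluate x: 49 − 3.69(4) + 0.0179(9030) − 2.2(52) = 49 − 14.76 + 161.637 − 114.4 = 81.477.
∂x/∂p = −3.69, so E_p = (−3.69)·(4/81.477) ≈ -0.181.
|E_p| < 1: demand is inelastic.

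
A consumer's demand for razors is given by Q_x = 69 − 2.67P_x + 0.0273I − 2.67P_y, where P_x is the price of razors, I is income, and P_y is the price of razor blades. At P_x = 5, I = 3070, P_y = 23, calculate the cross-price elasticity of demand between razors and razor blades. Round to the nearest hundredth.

Q_x = 69 − 2.67(5) + 0.0273(3070) − 2.67(23) = 69 − 13.35 + 83.811 − 61.41 = 78.051.
∂Q_x/∂P_y = −2.67, so E_xy = -2.67·(23/78.051) ≈ -0.79.
E_xy < 0: the goods are complements.

-0.79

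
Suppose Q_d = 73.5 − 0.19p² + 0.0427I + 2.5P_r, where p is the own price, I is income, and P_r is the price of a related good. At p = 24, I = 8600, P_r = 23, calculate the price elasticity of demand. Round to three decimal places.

First evaluate Q_d: 73.5 − 0.19(24)² + 0.0427(8600) + 2.5(23) = 73.5 − 109.44 + 367.22 + 57.5 = 388.78.
∂Q_d/∂p = −2·0.19·p = -9.12, so E_p = -9.12·(24/388.78) ≈ -0.563.
|E_p| < 1: demand is inelastic.

-0.563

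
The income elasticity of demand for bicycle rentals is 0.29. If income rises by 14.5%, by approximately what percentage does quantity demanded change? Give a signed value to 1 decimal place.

%ΔQ ≈ E × %ΔI = (0.29) × (14.5%) ≈ 4.2%.

4.2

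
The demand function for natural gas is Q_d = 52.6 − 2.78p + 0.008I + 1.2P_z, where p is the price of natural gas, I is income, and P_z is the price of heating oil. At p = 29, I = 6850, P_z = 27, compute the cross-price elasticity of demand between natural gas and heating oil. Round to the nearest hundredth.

0.55

Substituting, Q_d = 52.6 − 2.78(29) + 0.008(6850) + 1.2(27) = 52.6 − 80.62 + 54.8 + 32.4 = 59.18.
∂Q_d/∂P_z = +1.2, so E_xy = 1.2·(27/59.18) ≈ 0.55.
E_xy > 0: the goods are substitutes.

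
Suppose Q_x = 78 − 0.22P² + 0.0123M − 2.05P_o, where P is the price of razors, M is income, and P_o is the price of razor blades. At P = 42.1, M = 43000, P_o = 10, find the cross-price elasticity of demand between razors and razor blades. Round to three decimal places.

Substituting, Q_x = 78 − 0.22(42.1)² + 0.0123(43000) − 2.05(10) = 78 − 389.9302 + 528.9 − 20.5 = 196.4698.
∂Q_x/∂P_o = −2.05, so E_xy = -2.05·(10/196.4698) ≈ -0.104.
E_xy < 0: the goods are complements.

-0.104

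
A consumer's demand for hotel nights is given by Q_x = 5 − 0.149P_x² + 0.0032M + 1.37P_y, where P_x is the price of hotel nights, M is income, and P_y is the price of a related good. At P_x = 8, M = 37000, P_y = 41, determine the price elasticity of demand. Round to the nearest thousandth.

-0.112

Q_x = 5 − 0.149(8)² + 0.0032(37000) + 1.37(41) = 5 − 9.536 + 118.4 + 56.17 = 170.034.
∂Q_x/∂P_x = −2·0.149·P_x = -2.384, so E_p = -2.384·(8/170.034) ≈ -0.112.
|E_p| < 1: demand is inelastic.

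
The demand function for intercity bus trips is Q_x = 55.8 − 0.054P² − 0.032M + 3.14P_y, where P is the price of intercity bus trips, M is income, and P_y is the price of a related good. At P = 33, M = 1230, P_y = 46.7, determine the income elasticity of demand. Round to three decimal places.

Substituting, Q_x = 55.8 − 0.054(33)² − 0.032(1230) + 3.14(46.7) = 55.8 − 58.806 − 39.36 + 146.638 = 104.272.
∂Q_x/∂M = −0.032, so E_I = -0.032·(1230/104.272) ≈ -0.377.
E_I < 0: inferior good.

-0.377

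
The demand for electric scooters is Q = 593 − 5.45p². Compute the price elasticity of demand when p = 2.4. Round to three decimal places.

-0.112

At p = 2.4, Q = 561.608.
dQ/dp = −2·5.45·p = −26.16.
Point elasticity E = (dQ/dp)·(p/Q) = -26.16 × 2.4/561.608 ≈ -0.112.
|E| < 1, so demand is inelastic at this price.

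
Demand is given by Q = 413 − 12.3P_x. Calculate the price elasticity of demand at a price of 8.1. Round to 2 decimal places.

At P_x = 8.1, Q = 313.37.
dQ/dP_x = −12.3.
Point elasticity E = (dQ/dP_x)·(P_x/Q) = -12.3 × 8.1/313.37 ≈ -0.32.
|E| < 1, so demand is inelastic at this price.

-0.32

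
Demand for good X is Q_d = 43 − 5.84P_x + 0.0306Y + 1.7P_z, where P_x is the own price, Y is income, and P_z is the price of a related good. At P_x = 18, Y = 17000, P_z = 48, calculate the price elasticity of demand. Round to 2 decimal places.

-0.19

At the given point, Q_d = 43 − 5.84(18) + 0.0306(17000) + 1.7(48) = 43 − 105.12 + 520.2 + 81.6 = 539.68.
∂Q_d/∂P_x = −5.84, so E_p = (−5.84)·(18/539.68) ≈ -0.19.
|E_p| < 1: demand is inelastic.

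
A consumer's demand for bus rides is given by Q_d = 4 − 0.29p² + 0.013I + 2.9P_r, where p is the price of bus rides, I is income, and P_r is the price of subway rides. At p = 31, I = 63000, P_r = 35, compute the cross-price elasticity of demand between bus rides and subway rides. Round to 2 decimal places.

First evaluate Q_d: 4 − 0.29(31)² + 0.013(63000) + 2.9(35) = 4 − 278.69 + 819 + 101.5 = 645.81.
∂Q_d/∂P_r = +2.9, so E_xy = 2.9·(35/645.81) ≈ 0.16.
E_xy > 0: the goods are substitutes.

0.16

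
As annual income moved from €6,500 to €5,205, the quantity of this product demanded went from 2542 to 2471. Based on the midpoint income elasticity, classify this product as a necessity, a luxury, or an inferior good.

necessity

%ΔQ = (2471 − 2542)/[(2542+2471)/2] = -71/2506.5 ≈ -0.0283.
%ΔM = (5,205 − 6,500)/[(6,500+5,205)/2] = -1295/5852.5 ≈ -0.2213.
E_I = %ΔQ/%ΔM ≈ 0.128.
E_I ∈ (0,1): normal good (necessity).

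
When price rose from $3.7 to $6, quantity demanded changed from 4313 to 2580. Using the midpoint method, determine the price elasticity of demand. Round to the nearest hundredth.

%ΔQ = (2580 − 4313)/[(4313 + 2580)/2] = -1733/3446.5 ≈ -0.5028.
%ΔP = (6 − 3.7)/[(3.7 + 6)/2] = 2.3/4.85 ≈ 0.4742.
Arc elasticity E = %ΔQ/%ΔP ≈ -0.5028/0.4742 ≈ -1.06.
|E| > 1: demand is elastic over this range.

-1.06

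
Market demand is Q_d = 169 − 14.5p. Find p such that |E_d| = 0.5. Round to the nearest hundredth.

Set −bp/(a − bp) = −0.5 ⇒ bp = 0.5(a − bp) ⇒ bp(1+0.5) = 0.5·a.
p = 0.5·169/(14.5·1.5) ≈ 3.89.

3.89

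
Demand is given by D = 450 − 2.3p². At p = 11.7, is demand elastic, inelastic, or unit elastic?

At p = 11.7, D = 135.153.
dD/dp = −2·2.3·p = −53.82.
Point elasticity E = (dD/dp)·(p/D) = -53.82 × 11.7/135.153 ≈ -4.659.
|E| ≈ 4.659 > 1, so demand is elastic.

elastic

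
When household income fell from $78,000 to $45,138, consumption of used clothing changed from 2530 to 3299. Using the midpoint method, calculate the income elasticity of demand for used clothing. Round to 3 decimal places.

-0.494

%ΔQ = (3299 − 2530)/[(2530+3299)/2] = 769/2914.5 ≈ 0.2639.
%ΔI = (45,138 − 78,000)/[(78,000+45,138)/2] = -32862/61569 ≈ -0.5337.
E_I = %ΔQ/%ΔI ≈ -0.494.
E_I < 0: inferior good.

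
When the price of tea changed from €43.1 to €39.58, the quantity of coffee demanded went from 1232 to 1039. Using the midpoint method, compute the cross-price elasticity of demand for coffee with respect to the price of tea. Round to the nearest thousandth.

%ΔQ_x = (1039 − 1232)/[(1232+1039)/2] = -193/1135.5 ≈ -0.1700.
%ΔP_y = (39.58 − 43.1)/[(43.1+39.58)/2] ≈ -0.0851.
E_xy = -0.1700/-0.0851 ≈ 1.996.
E_xy > 0, so coffee and tea are substitutes.

1.996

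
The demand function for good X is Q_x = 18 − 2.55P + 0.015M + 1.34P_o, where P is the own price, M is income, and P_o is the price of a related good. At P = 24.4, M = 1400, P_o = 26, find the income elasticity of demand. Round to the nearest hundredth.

First evaluate Q_x: 18 − 2.55(24.4) + 0.015(1400) + 1.34(26) = 18 − 62.22 + 21 + 34.84 = 11.62.
∂Q_x/∂M = +0.015, so E_I = 0.015·(1400/11.62) ≈ 1.81.
E_I > 1: normal good (luxury).

1.81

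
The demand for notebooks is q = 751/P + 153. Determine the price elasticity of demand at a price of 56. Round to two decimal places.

-0.08

At P = 56, q = 166.4107.
dq/dP = −751/P² = −0.2395.
Point elasticity E = (dq/dP)·(P/q) = -0.2395 × 56/166.4107 ≈ -0.08.
|E| < 1, so demand is inelastic at this price.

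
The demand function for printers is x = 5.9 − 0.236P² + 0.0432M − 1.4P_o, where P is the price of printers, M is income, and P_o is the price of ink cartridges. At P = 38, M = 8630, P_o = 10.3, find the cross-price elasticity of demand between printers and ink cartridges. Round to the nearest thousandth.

x = 5.9 − 0.236(38)² + 0.0432(8630) − 1.4(10.3) = 5.9 − 340.784 + 372.816 − 14.42 = 23.512.
∂x/∂P_o = −1.4, so E_xy = -1.4·(10.3/23.512) ≈ -0.613.
E_xy < 0: the goods are complements.

-0.613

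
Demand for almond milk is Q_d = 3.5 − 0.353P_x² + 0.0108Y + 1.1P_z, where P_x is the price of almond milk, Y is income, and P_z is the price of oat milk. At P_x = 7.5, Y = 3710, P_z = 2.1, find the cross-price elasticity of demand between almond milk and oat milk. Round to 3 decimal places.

Substituting, Q_d = 3.5 − 0.353(7.5)² + 0.0108(3710) + 1.1(2.1) = 3.5 − 19.8563 + 40.068 + 2.31 = 26.0218.
∂Q_d/∂P_z = +1.1, so E_xy = 1.1·(2.1/26.0218) ≈ 0.089.
E_xy > 0: the goods are substitutes.

0.089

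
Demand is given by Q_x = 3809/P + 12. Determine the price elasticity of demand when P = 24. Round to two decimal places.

-0.93

At P = 24, Q_x = 170.7083.
dQ_x/dP = −3809/P² = −6.6128.
Point elasticity E = (dQ_x/dP)·(P/Q_x) = -6.6128 × 24/170.7083 ≈ -0.93.
|E| < 1, so demand is inelastic at this price.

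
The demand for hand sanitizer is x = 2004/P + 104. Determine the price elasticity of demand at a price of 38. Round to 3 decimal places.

At P = 38, x = 156.7368.
dx/dP = −2004/P² = −1.3878.
Point elasticity E = (dx/dP)·(P/x) = -1.3878 × 38/156.7368 ≈ -0.336.
|E| < 1, so demand is inelastic at this price.

-0.336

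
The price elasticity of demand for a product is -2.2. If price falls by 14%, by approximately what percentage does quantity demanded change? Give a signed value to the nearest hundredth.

30.80

%ΔQ ≈ E × %ΔP = (-2.2) × (-14%) = 30.80%.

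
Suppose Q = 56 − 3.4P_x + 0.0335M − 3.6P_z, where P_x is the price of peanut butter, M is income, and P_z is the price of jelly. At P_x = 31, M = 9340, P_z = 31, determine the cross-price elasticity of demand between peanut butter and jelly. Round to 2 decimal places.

-0.73

Evaluating quantity at (P_x, M, P_z) gives Q = 56 − 3.4(31) + 0.0335(9340) − 3.6(31) = 56 − 105.4 + 312.89 − 111.6 = 151.89.
∂Q/∂P_z = −3.6, so E_xy = -3.6·(31/151.89) ≈ -0.73.
E_xy < 0: the goods are complements.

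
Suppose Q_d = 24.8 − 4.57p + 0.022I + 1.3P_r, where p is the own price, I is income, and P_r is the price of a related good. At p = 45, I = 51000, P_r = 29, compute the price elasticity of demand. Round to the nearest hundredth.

Evaluating quantity at (p, I, P_r) gives Q_d = 24.8 − 4.57(45) + 0.022(51000) + 1.3(29) = 24.8 − 205.65 + 1122 + 37.7 = 978.85.
∂Q_d/∂p = −4.57, so E_p = (−4.57)·(45/978.85) ≈ -0.21.
|E_p| < 1: demand is inelastic.

-0.21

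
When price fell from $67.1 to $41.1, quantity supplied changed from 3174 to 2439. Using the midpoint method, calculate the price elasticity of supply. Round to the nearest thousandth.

%Δq = (2439 − 3174)/[(3174 + 2439)/2] = -735/2806.5 ≈ -0.2619.
%ΔP = (41.1 − 67.1)/[(67.1 + 41.1)/2] = -26/54.1 ≈ -0.4806.
Arc elasticity E = %Δq/%ΔP ≈ -0.2619/-0.4806 ≈ 0.545.
|E| < 1: supply is inelastic over this range.

0.545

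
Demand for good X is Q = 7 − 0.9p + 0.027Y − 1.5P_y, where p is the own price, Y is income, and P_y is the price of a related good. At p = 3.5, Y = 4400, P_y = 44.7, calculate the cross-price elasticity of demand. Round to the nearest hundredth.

Q = 7 − 0.9(3.5) + 0.027(4400) − 1.5(44.7) = 7 − 3.15 + 118.8 − 67.05 = 55.6.
∂Q/∂P_y = −1.5, so E_xy = -1.5·(44.7/55.6) ≈ -1.21.
E_xy < 0: the goods are complements.

-1.21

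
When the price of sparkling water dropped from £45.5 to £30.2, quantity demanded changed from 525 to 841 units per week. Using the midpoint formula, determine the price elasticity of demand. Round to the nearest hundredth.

-1.14

%ΔQ = (841 − 525)/[(525 + 841)/2] = 316/683 ≈ 0.4627.
%Δp = (30.2 − 45.5)/[(45.5 + 30.2)/2] = -15.3/37.85 ≈ -0.4042.
Arc elasticity E = %ΔQ/%Δp ≈ 0.4627/-0.4042 ≈ -1.14.
|E| > 1: demand is elastic over this range.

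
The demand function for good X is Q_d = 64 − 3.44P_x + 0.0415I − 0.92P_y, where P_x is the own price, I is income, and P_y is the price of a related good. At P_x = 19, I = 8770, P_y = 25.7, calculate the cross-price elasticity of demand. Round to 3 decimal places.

Substituting, Q_d = 64 − 3.44(19) + 0.0415(8770) − 0.92(25.7) = 64 − 65.36 + 363.955 − 23.644 = 338.951.
∂Q_d/∂P_y = −0.92, so E_xy = -0.92·(25.7/338.951) ≈ -0.070.
E_xy < 0: the goods are complements.

-0.070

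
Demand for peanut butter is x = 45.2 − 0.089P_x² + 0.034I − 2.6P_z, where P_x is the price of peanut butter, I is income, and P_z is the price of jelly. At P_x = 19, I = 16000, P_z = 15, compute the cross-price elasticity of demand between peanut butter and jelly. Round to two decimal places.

First evaluate x: 45.2 − 0.089(19)² + 0.034(16000) − 2.6(15) = 45.2 − 32.129 + 544 − 39 = 518.071.
∂x/∂P_z = −2.6, so E_xy = -2.6·(15/518.071) ≈ -0.08.
E_xy < 0: the goods are complements.

-0.08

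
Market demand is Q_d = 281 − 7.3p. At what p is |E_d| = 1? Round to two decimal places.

19.25

For linear demand Q_d = a − bp, E = −bp/(a − bp). |E| = 1 ⇒ bp = a − bp ⇒ p = a/(2b).
p = 281/(2·7.3) ≈ 19.25.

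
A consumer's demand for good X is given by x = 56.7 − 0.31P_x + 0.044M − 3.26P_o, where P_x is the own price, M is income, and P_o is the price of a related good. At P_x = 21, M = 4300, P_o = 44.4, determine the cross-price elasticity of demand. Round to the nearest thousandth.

-1.529

First evaluate x: 56.7 − 0.31(21) + 0.044(4300) − 3.26(44.4) = 56.7 − 6.51 + 189.2 − 144.744 = 94.646.
∂x/∂P_o = −3.26, so E_xy = -3.26·(44.4/94.646) ≈ -1.529.
E_xy < 0: the goods are complements.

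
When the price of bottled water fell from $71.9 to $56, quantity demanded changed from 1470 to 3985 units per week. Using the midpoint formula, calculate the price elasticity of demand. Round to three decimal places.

-3.709

%Δq = (3985 − 1470)/[(1470 + 3985)/2] = 2515/2727.5 ≈ 0.9221.
%Δp = (56 − 71.9)/[(71.9 + 56)/2] = -15.9/63.95 ≈ -0.2486.
Arc elasticity E = %Δq/%Δp ≈ 0.9221/-0.2486 ≈ -3.709.
|E| > 1: demand is elastic over this range.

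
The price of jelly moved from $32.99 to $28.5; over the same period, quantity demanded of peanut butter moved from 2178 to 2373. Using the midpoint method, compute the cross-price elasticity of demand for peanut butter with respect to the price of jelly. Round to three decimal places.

-0.587

%ΔQ_x = (2373 − 2178)/[(2178+2373)/2] = 195/2275.5 ≈ 0.0857.
%ΔP_y = (28.5 − 32.99)/[(32.99+28.5)/2] ≈ -0.1460.
E_xy = 0.0857/-0.1460 ≈ -0.587.
E_xy < 0, so peanut butter and jelly are complements.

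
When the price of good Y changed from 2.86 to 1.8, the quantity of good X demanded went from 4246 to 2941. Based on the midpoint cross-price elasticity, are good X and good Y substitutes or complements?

%ΔQ_x = (2941 − 4246)/[(4246+2941)/2] = -1305/3593.5 ≈ -0.3632.
%ΔP_y = (1.8 − 2.86)/[(2.86+1.8)/2] ≈ -0.4549.
E_xy = -0.3632/-0.4549 ≈ 0.798.
E_xy > 0, so the goods are substitutes.

substitutes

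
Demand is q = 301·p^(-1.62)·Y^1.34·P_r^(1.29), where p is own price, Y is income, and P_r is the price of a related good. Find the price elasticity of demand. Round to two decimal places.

For a Cobb–Douglas (constant-elasticity) form q = A·p^α·…, the elasticity with respect to p equals the exponent α at every point.
Here the exponent on p is -1.62, so the price elasticity of demand is -1.62.

-1.62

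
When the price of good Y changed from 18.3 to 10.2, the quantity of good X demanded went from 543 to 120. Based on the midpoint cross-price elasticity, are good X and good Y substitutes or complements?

substitutes

%ΔQ_x = (120 − 543)/[(543+120)/2] = -423/331.5 ≈ -1.2760.
%ΔP_y = (10.2 − 18.3)/[(18.3+10.2)/2] ≈ -0.5684.
E_xy = -1.2760/-0.5684 ≈ 2.245.
E_xy > 0, so the goods are substitutes.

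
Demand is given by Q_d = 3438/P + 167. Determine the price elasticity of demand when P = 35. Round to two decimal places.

-0.37

At P = 35, Q_d = 265.2286.
dQ_d/dP = −3438/P² = −2.8065.
Point elasticity E = (dQ_d/dP)·(P/Q_d) = -2.8065 × 35/265.2286 ≈ -0.37.
|E| < 1, so demand is inelastic at this price.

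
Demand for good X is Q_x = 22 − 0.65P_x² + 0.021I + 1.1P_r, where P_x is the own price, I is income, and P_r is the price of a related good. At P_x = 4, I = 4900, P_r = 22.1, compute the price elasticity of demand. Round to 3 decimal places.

Substituting, Q_x = 22 − 0.65(4)² + 0.021(4900) + 1.1(22.1) = 22 − 10.4 + 102.9 + 24.31 = 138.81.
∂Q_x/∂P_x = −2·0.65·P_x = -5.2, so E_p = -5.2·(4/138.81) ≈ -0.150.
|E_p| < 1: demand is inelastic.

-0.150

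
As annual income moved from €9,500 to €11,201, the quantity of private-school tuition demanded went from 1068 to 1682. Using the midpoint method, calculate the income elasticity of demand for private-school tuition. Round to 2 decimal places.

%ΔQ = (1682 − 1068)/[(1068+1682)/2] = 614/1375 ≈ 0.4465.
%ΔI = (11,201 − 9,500)/[(9,500+11,201)/2] = 1701/10350.5 ≈ 0.1643.
E_I = %ΔQ/%ΔI ≈ 2.72.
E_I > 1: normal good (luxury).

2.72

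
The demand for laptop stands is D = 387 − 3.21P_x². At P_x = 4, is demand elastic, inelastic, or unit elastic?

At P_x = 4, D = 335.64.
dD/dP_x = −2·3.21·P_x = −25.68.
Point elasticity E = (dD/dP_x)·(P_x/D) = -25.68 × 4/335.64 ≈ -0.306.
|E| ≈ 0.306 < 1, so demand is inelastic.

inelastic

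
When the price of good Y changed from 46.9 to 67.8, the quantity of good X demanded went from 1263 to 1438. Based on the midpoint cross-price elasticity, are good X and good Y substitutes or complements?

substitutes

%ΔQ_x = (1438 − 1263)/[(1263+1438)/2] = 175/1350.5 ≈ 0.1296.
%ΔP_y = (67.8 − 46.9)/[(46.9+67.8)/2] ≈ 0.3644.
E_xy = 0.1296/0.3644 ≈ 0.356.
E_xy > 0, so the goods are substitutes.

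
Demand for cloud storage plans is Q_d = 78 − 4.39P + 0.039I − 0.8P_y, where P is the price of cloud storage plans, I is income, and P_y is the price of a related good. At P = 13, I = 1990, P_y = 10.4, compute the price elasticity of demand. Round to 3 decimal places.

Substituting, Q_d = 78 − 4.39(13) + 0.039(1990) − 0.8(10.4) = 78 − 57.07 + 77.61 − 8.32 = 90.22.
∂Q_d/∂P = −4.39, so E_p = (−4.39)·(13/90.22) ≈ -0.633.
|E_p| < 1: demand is inelastic.

-0.633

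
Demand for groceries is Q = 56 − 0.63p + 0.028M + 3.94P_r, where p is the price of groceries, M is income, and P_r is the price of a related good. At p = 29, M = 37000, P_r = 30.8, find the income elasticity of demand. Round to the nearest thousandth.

0.867

Q = 56 − 0.63(29) + 0.028(37000) + 3.94(30.8) = 56 − 18.27 + 1036 + 121.352 = 1195.082.
∂Q/∂M = +0.028, so E_I = 0.028·(37000/1195.082) ≈ 0.867.
E_I ∈ (0,1): normal good (necessity).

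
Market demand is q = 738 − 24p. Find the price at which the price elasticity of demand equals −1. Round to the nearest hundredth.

For linear demand q = a − bp, E = −bp/(a − bp). |E| = 1 ⇒ bp = a − bp ⇒ p = a/(2b).
p = 738/(2·24) ≈ 15.38.

15.38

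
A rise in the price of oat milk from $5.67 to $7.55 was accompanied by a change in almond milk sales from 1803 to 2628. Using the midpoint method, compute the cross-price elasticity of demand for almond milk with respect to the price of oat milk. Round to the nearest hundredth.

%ΔQ_x = (2628 − 1803)/[(1803+2628)/2] = 825/2215.5 ≈ 0.3724.
%ΔP_y = (7.55 − 5.67)/[(5.67+7.55)/2] ≈ 0.2844.
E_xy = 0.3724/0.2844 ≈ 1.31.
E_xy > 0, so almond milk and oat milk are substitutes.

1.31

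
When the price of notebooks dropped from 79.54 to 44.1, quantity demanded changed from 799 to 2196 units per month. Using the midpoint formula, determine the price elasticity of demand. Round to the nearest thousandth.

-1.627

%ΔQ = (2196 − 799)/[(799 + 2196)/2] = 1397/1497.5 ≈ 0.9329.
%ΔP = (44.1 − 79.54)/[(79.54 + 44.1)/2] = -35.44/61.82 ≈ -0.5733.
Arc elasticity E = %ΔQ/%ΔP ≈ 0.9329/-0.5733 ≈ -1.627.
|E| > 1: demand is elastic over this range.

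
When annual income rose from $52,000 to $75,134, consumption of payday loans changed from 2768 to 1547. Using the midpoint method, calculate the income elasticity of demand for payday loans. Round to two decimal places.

%ΔQ = (1547 − 2768)/[(2768+1547)/2] = -1221/2157.5 ≈ -0.5659.
%ΔI = (75,134 − 52,000)/[(52,000+75,134)/2] = 23134/63567 ≈ 0.3639.
E_I = %ΔQ/%ΔI ≈ -1.56.
E_I < 0: inferior good.

-1.56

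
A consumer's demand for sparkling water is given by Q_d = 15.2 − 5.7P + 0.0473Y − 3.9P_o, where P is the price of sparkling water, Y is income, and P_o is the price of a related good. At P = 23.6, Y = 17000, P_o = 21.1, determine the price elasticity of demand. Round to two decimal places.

Substituting, Q_d = 15.2 − 5.7(23.6) + 0.0473(17000) − 3.9(21.1) = 15.2 − 134.52 + 804.1 − 82.29 = 602.49.
∂Q_d/∂P = −5.7, so E_p = (−5.7)·(23.6/602.49) ≈ -0.22.
|E_p| < 1: demand is inelastic.

-0.22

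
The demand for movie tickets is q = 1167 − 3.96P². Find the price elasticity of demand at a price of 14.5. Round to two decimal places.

-4.98

At P = 14.5, q = 334.41.
dq/dP = −2·3.96·P = −114.84.
Point elasticity E = (dq/dP)·(P/q) = -114.84 × 14.5/334.41 ≈ -4.98.
|E| > 1, so demand is elastic at this price.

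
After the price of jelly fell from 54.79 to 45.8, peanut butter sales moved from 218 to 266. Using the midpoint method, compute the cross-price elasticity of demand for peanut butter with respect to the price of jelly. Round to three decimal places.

-1.110

%ΔQ_x = (266 − 218)/[(218+266)/2] = 48/242 ≈ 0.1983.
%ΔP_y = (45.8 − 54.79)/[(54.79+45.8)/2] ≈ -0.1787.
E_xy = 0.1983/-0.1787 ≈ -1.110.
E_xy < 0, so peanut butter and jelly are complements.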